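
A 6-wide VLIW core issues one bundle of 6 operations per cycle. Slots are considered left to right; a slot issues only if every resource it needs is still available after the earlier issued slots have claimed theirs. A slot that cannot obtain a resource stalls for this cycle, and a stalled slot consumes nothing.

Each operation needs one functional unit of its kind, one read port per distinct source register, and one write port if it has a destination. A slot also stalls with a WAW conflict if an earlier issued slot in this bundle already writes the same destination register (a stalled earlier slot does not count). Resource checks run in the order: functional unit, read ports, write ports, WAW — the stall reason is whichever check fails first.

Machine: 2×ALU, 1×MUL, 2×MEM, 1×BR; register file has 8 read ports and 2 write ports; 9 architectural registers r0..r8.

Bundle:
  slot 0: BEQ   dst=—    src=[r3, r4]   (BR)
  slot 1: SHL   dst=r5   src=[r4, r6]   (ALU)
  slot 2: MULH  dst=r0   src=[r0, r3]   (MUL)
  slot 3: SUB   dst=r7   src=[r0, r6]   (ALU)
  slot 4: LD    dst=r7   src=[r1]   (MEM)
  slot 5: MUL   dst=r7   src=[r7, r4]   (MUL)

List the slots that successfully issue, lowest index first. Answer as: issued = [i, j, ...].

  0. BR ⇒ go  {2A/1Mu/2Ld/0B | 6r 2w}
  1. ALU→r5 ⇒ go  {1A/1Mu/2Ld/0B | 4r 1w}
  2. MUL→r0 ⇒ go  {1A/0Mu/2Ld/0B | 2r 0w}
  3. ALU→r7 ⇒ no(WR_PORT)  {1A/0Mu/2Ld/0B | 2r 0w}
  4. MEM→r7 ⇒ no(WR_PORT)  {1A/0Mu/2Ld/0B | 2r 0w}
  5. MUL→r7 ⇒ no(FU)  {1A/0Mu/2Ld/0B | 2r 0w}

issued = [0, 1, 2]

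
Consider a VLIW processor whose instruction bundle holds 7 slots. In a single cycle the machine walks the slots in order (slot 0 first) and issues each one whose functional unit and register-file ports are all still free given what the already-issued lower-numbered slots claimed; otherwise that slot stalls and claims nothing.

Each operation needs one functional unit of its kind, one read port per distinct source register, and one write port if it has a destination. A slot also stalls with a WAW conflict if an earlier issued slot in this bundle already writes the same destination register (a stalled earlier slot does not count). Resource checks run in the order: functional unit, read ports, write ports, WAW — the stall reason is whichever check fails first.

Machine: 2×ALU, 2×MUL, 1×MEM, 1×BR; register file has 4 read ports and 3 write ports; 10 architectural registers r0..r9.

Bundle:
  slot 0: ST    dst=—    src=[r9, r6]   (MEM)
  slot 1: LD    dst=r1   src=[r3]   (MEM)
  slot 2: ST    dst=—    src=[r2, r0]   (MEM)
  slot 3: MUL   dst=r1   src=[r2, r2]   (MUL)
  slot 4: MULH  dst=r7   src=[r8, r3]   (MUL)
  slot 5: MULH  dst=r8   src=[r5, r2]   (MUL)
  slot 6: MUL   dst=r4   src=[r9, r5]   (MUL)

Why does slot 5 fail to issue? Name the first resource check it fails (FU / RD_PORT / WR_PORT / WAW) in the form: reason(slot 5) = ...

(0) want 1×MEM +2rd +0wr — yes → AL2|MU2|ME0|BR1|rd2|wr3
(1) want 1×MEM +1rd +1wr — FU → AL2|MU2|ME0|BR1|rd2|wr3
(2) want 1×MEM +2rd +0wr — FU → AL2|MU2|ME0|BR1|rd2|wr3
(3) want 1×MUL +1rd +1wr — yes → AL2|MU1|ME0|BR1|rd1|wr2
(4) want 1×MUL +2rd +1wr — RD_PORT → AL2|MU1|ME0|BR1|rd1|wr2
(5) want 1×MUL +2rd +1wr — RD_PORT → AL2|MU1|ME0|BR1|rd1|wr2
(6) want 1×MUL +2rd +1wr — RD_PORT → AL2|MU1|ME0|BR1|rd1|wr2

reason(slot 5) = RD_PORT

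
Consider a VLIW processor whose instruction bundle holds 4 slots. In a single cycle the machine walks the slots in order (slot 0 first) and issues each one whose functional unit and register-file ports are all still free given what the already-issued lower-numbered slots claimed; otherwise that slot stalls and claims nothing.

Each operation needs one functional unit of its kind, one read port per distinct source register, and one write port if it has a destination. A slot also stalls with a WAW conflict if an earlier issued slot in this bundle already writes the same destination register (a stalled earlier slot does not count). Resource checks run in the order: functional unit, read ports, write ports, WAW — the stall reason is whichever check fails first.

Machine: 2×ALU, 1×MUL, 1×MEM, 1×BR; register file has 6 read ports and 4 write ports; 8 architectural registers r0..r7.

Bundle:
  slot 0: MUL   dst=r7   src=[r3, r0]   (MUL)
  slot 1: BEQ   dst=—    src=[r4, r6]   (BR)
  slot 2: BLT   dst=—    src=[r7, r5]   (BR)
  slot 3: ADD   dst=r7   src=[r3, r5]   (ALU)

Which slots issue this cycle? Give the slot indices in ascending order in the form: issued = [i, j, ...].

#0 MUL src=r3,r0 dispatched  <A:2 Mu:0 Ld:1 B:1 rd:4 wr:3>
#1 BR src=r4,r6 dispatched  <A:2 Mu:0 Ld:1 B:0 rd:2 wr:3>
#2 BR src=r7,r5 held:FU  <A:2 Mu:0 Ld:1 B:0 rd:2 wr:3>
#3 ALU src=r3,r5 held:WAW  <A:2 Mu:0 Ld:1 B:0 rd:2 wr:3>

issued = [0, 1]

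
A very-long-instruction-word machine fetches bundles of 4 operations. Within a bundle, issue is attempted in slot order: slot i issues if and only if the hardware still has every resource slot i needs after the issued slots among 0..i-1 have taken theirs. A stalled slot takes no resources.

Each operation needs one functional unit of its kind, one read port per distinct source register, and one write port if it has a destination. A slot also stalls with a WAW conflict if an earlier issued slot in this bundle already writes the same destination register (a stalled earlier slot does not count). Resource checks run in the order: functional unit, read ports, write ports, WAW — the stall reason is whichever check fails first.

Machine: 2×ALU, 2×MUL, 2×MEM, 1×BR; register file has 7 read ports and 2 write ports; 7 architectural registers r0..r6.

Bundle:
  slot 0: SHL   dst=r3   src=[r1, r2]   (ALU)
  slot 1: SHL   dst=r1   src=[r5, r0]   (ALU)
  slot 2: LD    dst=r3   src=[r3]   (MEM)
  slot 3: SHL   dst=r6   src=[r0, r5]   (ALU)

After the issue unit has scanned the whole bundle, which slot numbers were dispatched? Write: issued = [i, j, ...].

#0 ALU src=r1,r2 dispatched  <A:1 Mu:2 Ld:2 B:1 rd:5 wr:1>
#1 ALU src=r5,r0 dispatched  <A:0 Mu:2 Ld:2 B:1 rd:3 wr:0>
#2 MEM src=r3 held:WR_PORT  <A:0 Mu:2 Ld:2 B:1 rd:3 wr:0>
#3 ALU src=r0,r5 held:FU  <A:0 Mu:2 Ld:2 B:1 rd:3 wr:0>

issued = [0, 1]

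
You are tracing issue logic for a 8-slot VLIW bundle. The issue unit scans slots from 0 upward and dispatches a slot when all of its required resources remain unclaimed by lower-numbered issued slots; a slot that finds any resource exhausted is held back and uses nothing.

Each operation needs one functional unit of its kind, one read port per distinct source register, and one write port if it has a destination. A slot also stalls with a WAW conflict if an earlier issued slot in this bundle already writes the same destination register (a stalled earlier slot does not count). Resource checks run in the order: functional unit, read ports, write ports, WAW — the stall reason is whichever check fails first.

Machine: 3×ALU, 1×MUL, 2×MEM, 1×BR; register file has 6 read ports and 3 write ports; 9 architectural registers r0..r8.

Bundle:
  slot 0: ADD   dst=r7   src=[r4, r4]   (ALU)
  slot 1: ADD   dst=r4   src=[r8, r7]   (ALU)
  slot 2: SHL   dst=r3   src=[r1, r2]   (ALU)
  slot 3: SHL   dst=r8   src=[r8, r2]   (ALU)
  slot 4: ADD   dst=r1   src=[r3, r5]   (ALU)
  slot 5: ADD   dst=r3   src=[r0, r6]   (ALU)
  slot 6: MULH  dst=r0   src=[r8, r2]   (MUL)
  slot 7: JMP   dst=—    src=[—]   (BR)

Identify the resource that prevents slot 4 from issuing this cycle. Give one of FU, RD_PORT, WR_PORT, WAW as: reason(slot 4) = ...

#0 ALU src=r4,r4 dispatched  <A:2 Mu:1 Ld:2 B:1 rd:5 wr:2>
#1 ALU src=r8,r7 dispatched  <A:1 Mu:1 Ld:2 B:1 rd:3 wr:1>
#2 ALU src=r1,r2 dispatched  <A:0 Mu:1 Ld:2 B:1 rd:1 wr:0>
#3 ALU src=r8,r2 held:FU  <A:0 Mu:1 Ld:2 B:1 rd:1 wr:0>
#4 ALU src=r3,r5 held:FU  <A:0 Mu:1 Ld:2 B:1 rd:1 wr:0>
#5 ALU src=r0,r6 held:FU  <A:0 Mu:1 Ld:2 B:1 rd:1 wr:0>
#6 MUL src=r8,r2 held:RD_PORT  <A:0 Mu:1 Ld:2 B:1 rd:1 wr:0>
#7 BR src=- dispatched  <A:0 Mu:1 Ld:2 B:0 rd:1 wr:0>

reason(slot 4) = FU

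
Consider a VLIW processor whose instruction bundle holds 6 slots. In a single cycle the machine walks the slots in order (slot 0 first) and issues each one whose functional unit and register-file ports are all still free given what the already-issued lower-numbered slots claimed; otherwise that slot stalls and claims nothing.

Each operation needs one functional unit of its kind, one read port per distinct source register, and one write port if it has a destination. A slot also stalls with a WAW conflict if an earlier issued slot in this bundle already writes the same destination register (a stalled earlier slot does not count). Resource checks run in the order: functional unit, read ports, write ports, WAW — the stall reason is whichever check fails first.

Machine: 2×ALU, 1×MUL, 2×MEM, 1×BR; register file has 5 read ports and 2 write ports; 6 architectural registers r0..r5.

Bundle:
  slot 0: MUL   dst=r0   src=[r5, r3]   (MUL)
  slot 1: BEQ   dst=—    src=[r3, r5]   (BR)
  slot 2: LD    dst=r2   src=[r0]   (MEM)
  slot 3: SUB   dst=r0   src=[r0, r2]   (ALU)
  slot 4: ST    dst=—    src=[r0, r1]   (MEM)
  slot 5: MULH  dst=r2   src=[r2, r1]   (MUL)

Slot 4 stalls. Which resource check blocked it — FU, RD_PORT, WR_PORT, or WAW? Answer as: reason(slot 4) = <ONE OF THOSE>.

  0. MUL→r0 ⇒ go  {2A/0Mu/2Ld/1B | 3r 1w}
  1. BR ⇒ go  {2A/0Mu/2Ld/0B | 1r 1w}
  2. MEM→r2 ⇒ go  {2A/0Mu/1Ld/0B | 0r 0w}
  3. ALU→r0 ⇒ no(RD_PORT)  {2A/0Mu/1Ld/0B | 0r 0w}
  4. MEM ⇒ no(RD_PORT)  {2A/0Mu/1Ld/0B | 0r 0w}
  5. MUL→r2 ⇒ no(FU)  {2A/0Mu/1Ld/0B | 0r 0w}

reason(slot 4) = RD_PORT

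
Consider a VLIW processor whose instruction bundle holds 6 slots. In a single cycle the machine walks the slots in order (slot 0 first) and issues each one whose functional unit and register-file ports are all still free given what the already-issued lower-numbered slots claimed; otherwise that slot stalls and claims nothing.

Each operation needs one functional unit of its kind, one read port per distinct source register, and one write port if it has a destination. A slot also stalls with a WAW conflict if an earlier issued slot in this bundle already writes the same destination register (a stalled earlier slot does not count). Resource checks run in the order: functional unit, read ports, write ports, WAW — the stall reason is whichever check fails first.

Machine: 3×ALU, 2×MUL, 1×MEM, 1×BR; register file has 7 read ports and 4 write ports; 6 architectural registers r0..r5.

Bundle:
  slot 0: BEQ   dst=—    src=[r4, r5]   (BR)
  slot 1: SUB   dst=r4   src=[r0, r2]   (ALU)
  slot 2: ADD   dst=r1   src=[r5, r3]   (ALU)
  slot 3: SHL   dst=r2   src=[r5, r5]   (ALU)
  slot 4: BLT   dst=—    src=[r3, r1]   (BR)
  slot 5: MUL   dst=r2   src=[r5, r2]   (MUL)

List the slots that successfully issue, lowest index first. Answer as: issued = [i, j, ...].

issued = [0, 1, 2, 3]

[0] BR needs rd=2 wr=0: ok; after: ALU=3 MUL=2 MEM=1 BR=0, R=5, W=4
[1] ALU needs rd=2 wr=1: ok; after: ALU=2 MUL=2 MEM=1 BR=0, R=3, W=3
[2] ALU needs rd=2 wr=1: ok; after: ALU=1 MUL=2 MEM=1 BR=0, R=1, W=2
[3] ALU needs rd=1 wr=1: ok; after: ALU=0 MUL=2 MEM=1 BR=0, R=0, W=1
[4] BR needs rd=2 wr=0: FU; after: ALU=0 MUL=2 MEM=1 BR=0, R=0, W=1
[5] MUL needs rd=2 wr=1: RD_PORT; after: ALU=0 MUL=2 MEM=1 BR=0, R=0, W=1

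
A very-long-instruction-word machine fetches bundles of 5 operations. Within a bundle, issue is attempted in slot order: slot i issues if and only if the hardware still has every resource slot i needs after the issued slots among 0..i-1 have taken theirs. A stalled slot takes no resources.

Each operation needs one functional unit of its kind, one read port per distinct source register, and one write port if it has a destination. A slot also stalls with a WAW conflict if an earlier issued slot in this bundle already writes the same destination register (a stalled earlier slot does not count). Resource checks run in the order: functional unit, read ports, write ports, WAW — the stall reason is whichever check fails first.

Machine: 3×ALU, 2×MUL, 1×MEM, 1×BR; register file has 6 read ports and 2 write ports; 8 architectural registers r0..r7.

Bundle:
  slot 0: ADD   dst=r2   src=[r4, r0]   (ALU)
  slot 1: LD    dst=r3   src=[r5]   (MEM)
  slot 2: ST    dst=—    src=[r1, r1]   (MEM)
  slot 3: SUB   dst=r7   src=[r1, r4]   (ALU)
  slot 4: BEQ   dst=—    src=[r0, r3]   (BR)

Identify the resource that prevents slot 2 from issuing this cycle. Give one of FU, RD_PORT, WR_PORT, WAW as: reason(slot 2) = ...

reason(slot 2) = FU

  0. ALU→r2 ⇒ go  {2A/2Mu/1Ld/1B | 4r 1w}
  1. MEM→r3 ⇒ go  {2A/2Mu/0Ld/1B | 3r 0w}
  2. MEM ⇒ no(FU)  {2A/2Mu/0Ld/1B | 3r 0w}
  3. ALU→r7 ⇒ no(WR_PORT)  {2A/2Mu/0Ld/1B | 3r 0w}
  4. BR ⇒ go  {2A/2Mu/0Ld/0B | 1r 0w}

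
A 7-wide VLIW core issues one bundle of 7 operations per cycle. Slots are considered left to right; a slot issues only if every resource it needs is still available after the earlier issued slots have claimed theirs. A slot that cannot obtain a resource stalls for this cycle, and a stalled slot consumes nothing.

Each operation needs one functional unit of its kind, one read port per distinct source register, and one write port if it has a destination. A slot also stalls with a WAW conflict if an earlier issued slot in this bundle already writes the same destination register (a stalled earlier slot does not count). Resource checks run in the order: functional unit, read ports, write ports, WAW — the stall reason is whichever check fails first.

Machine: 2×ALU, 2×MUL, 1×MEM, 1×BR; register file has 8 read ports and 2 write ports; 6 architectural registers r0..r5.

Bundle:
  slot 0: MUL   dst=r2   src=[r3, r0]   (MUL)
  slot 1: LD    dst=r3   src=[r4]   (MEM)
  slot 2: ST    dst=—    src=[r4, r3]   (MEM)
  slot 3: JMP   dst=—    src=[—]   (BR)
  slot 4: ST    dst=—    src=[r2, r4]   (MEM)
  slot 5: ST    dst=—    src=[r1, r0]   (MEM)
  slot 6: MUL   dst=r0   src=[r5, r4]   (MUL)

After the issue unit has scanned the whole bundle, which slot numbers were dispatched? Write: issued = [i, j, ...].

issued = [0, 1, 3]

(0) want 1×MUL +2rd +1wr — yes → AL2|MU1|ME1|BR1|rd6|wr1
(1) want 1×MEM +1rd +1wr — yes → AL2|MU1|ME0|BR1|rd5|wr0
(2) want 1×MEM +2rd +0wr — FU → AL2|MU1|ME0|BR1|rd5|wr0
(3) want 1×BR +0rd +0wr — yes → AL2|MU1|ME0|BR0|rd5|wr0
(4) want 1×MEM +2rd +0wr — FU → AL2|MU1|ME0|BR0|rd5|wr0
(5) want 1×MEM +2rd +0wr — FU → AL2|MU1|ME0|BR0|rd5|wr0
(6) want 1×MUL +2rd +1wr — WR_PORT → AL2|MU1|ME0|BR0|rd5|wr0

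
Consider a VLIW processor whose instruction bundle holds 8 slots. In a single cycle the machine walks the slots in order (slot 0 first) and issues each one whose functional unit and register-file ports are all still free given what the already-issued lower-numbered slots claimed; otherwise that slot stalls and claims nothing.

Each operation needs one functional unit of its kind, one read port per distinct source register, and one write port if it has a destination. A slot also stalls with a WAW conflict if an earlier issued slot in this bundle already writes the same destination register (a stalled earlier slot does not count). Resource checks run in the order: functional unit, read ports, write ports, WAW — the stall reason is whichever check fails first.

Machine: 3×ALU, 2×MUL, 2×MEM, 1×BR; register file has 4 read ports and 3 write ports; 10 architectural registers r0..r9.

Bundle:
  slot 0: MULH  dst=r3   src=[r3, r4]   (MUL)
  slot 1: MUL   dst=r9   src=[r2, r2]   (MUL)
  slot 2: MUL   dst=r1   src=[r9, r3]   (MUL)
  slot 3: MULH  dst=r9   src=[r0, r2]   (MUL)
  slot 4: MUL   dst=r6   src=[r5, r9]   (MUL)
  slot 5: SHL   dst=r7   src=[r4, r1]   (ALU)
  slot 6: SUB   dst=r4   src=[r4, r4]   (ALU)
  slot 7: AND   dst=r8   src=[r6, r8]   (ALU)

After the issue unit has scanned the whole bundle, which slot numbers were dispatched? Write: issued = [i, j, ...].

  0. MUL→r3 ⇒ go  {3A/1Mu/2Ld/1B | 2r 2w}
  1. MUL→r9 ⇒ go  {3A/0Mu/2Ld/1B | 1r 1w}
  2. MUL→r1 ⇒ no(FU)  {3A/0Mu/2Ld/1B | 1r 1w}
  3. MUL→r9 ⇒ no(FU)  {3A/0Mu/2Ld/1B | 1r 1w}
  4. MUL→r6 ⇒ no(FU)  {3A/0Mu/2Ld/1B | 1r 1w}
  5. ALU→r7 ⇒ no(RD_PORT)  {3A/0Mu/2Ld/1B | 1r 1w}
  6. ALU→r4 ⇒ go  {2A/0Mu/2Ld/1B | 0r 0w}
  7. ALU→r8 ⇒ no(RD_PORT)  {2A/0Mu/2Ld/1B | 0r 0w}

issued = [0, 1, 6]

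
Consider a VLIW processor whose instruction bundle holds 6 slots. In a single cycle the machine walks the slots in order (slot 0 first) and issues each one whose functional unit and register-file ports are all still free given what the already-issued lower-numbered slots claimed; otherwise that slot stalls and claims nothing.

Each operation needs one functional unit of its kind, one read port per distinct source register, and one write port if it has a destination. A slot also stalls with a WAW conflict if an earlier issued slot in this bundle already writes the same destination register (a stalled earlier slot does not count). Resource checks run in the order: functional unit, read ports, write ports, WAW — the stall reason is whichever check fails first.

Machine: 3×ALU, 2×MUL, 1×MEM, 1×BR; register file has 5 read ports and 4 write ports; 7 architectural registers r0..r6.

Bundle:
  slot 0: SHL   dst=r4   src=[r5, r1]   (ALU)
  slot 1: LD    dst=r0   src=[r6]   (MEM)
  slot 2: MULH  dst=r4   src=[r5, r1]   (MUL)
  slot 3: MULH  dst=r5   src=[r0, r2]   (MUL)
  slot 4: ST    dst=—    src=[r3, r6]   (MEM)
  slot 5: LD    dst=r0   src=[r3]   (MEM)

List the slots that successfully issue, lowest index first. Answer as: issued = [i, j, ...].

issued = [0, 1, 3]

[0] ALU needs rd=2 wr=1: ok; after: ALU=2 MUL=2 MEM=1 BR=1, R=3, W=3
[1] MEM needs rd=1 wr=1: ok; after: ALU=2 MUL=2 MEM=0 BR=1, R=2, W=2
[2] MUL needs rd=2 wr=1: WAW; after: ALU=2 MUL=2 MEM=0 BR=1, R=2, W=2
[3] MUL needs rd=2 wr=1: ok; after: ALU=2 MUL=1 MEM=0 BR=1, R=0, W=1
[4] MEM needs rd=2 wr=0: FU; after: ALU=2 MUL=1 MEM=0 BR=1, R=0, W=1
[5] MEM needs rd=1 wr=1: FU; after: ALU=2 MUL=1 MEM=0 BR=1, R=0, W=1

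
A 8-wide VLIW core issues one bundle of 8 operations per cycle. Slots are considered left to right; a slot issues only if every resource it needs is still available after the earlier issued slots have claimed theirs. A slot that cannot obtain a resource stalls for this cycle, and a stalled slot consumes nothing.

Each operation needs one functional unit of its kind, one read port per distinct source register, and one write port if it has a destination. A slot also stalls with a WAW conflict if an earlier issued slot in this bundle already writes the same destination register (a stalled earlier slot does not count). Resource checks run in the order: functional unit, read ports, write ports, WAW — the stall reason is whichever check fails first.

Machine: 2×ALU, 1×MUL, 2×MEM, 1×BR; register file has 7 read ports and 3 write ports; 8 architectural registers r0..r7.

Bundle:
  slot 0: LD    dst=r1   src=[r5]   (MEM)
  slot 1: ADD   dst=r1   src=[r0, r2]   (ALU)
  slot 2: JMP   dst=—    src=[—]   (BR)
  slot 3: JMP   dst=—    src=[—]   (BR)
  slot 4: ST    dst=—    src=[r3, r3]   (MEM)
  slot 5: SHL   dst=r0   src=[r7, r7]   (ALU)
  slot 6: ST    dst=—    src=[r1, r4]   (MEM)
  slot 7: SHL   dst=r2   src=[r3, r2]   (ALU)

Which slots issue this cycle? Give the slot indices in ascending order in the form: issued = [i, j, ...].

[0] MEM needs rd=1 wr=1: ok; after: ALU=2 MUL=1 MEM=1 BR=1, R=6, W=2
[1] ALU needs rd=2 wr=1: WAW; after: ALU=2 MUL=1 MEM=1 BR=1, R=6, W=2
[2] BR needs rd=0 wr=0: ok; after: ALU=2 MUL=1 MEM=1 BR=0, R=6, W=2
[3] BR needs rd=0 wr=0: FU; after: ALU=2 MUL=1 MEM=1 BR=0, R=6, W=2
[4] MEM needs rd=1 wr=0: ok; after: ALU=2 MUL=1 MEM=0 BR=0, R=5, W=2
[5] ALU needs rd=1 wr=1: ok; after: ALU=1 MUL=1 MEM=0 BR=0, R=4, W=1
[6] MEM needs rd=2 wr=0: FU; after: ALU=1 MUL=1 MEM=0 BR=0, R=4, W=1
[7] ALU needs rd=2 wr=1: ok; after: ALU=0 MUL=1 MEM=0 BR=0, R=2, W=0

issued = [0, 2, 4, 5, 7]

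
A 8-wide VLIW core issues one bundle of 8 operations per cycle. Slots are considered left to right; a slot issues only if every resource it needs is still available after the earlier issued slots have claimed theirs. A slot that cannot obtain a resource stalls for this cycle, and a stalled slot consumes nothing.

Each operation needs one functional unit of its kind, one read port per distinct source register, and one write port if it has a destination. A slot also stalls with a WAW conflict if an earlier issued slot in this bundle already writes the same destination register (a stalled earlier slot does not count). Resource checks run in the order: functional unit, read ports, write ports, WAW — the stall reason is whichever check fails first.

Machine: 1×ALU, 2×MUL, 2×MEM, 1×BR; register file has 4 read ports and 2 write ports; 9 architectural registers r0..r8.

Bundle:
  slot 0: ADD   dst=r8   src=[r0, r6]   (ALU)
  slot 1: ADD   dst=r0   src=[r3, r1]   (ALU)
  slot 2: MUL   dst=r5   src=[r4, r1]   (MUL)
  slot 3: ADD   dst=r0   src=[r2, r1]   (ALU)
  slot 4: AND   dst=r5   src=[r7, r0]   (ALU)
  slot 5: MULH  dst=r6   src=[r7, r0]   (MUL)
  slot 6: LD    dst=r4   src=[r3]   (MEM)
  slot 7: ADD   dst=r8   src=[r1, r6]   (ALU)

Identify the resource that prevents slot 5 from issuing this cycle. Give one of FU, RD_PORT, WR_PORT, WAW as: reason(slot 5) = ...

reason(slot 5) = RD_PORT

[0] ALU needs rd=2 wr=1: ok; after: ALU=0 MUL=2 MEM=2 BR=1, R=2, W=1
[1] ALU needs rd=2 wr=1: FU; after: ALU=0 MUL=2 MEM=2 BR=1, R=2, W=1
[2] MUL needs rd=2 wr=1: ok; after: ALU=0 MUL=1 MEM=2 BR=1, R=0, W=0
[3] ALU needs rd=2 wr=1: FU; after: ALU=0 MUL=1 MEM=2 BR=1, R=0, W=0
[4] ALU needs rd=2 wr=1: FU; after: ALU=0 MUL=1 MEM=2 BR=1, R=0, W=0
[5] MUL needs rd=2 wr=1: RD_PORT; after: ALU=0 MUL=1 MEM=2 BR=1, R=0, W=0
[6] MEM needs rd=1 wr=1: RD_PORT; after: ALU=0 MUL=1 MEM=2 BR=1, R=0, W=0
[7] ALU needs rd=2 wr=1: FU; after: ALU=0 MUL=1 MEM=2 BR=1, R=0, W=0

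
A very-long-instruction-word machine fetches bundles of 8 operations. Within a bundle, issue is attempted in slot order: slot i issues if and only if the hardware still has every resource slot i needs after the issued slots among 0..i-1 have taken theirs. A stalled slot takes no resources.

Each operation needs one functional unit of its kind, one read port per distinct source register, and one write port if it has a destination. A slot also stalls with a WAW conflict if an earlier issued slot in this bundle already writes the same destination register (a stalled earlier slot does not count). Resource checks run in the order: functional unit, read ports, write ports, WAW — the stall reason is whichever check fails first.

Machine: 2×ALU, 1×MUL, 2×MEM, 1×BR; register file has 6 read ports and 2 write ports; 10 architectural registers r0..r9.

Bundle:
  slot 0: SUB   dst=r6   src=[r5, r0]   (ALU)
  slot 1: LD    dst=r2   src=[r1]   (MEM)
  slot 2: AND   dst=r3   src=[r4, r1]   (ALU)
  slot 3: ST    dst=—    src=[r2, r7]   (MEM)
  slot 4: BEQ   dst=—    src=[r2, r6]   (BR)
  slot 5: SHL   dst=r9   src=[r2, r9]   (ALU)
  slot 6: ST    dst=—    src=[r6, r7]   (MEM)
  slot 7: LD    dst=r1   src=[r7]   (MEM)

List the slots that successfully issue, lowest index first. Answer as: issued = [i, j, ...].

slot 0 (ALU): ISSUE — free A1,Mu1,Ld2,B1 rp4 wp1
slot 1 (MEM): ISSUE — free A1,Mu1,Ld1,B1 rp3 wp0
slot 2 (ALU): stall WR_PORT — free A1,Mu1,Ld1,B1 rp3 wp0
slot 3 (MEM): ISSUE — free A1,Mu1,Ld0,B1 rp1 wp0
slot 4 (BR): stall RD_PORT — free A1,Mu1,Ld0,B1 rp1 wp0
slot 5 (ALU): stall RD_PORT — free A1,Mu1,Ld0,B1 rp1 wp0
slot 6 (MEM): stall FU — free A1,Mu1,Ld0,B1 rp1 wp0
slot 7 (MEM): stall FU — free A1,Mu1,Ld0,B1 rp1 wp0

issued = [0, 1, 3]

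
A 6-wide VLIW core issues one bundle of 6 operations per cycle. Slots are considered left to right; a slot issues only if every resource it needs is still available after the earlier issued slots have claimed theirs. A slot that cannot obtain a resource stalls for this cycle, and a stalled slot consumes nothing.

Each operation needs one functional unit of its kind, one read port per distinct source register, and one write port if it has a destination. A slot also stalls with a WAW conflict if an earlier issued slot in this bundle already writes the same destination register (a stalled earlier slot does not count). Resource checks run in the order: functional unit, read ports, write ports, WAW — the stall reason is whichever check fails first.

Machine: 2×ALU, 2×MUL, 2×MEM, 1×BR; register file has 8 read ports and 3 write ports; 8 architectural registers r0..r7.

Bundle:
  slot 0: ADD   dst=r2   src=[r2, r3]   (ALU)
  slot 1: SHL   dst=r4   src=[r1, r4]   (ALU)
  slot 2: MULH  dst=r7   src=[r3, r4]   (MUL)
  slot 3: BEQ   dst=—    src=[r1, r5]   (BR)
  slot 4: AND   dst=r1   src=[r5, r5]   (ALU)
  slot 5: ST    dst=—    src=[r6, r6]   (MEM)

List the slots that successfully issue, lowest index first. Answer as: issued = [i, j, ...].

issued = [0, 1, 2, 3]

[0] ALU needs rd=2 wr=1: ok; after: ALU=1 MUL=2 MEM=2 BR=1, R=6, W=2
[1] ALU needs rd=2 wr=1: ok; after: ALU=0 MUL=2 MEM=2 BR=1, R=4, W=1
[2] MUL needs rd=2 wr=1: ok; after: ALU=0 MUL=1 MEM=2 BR=1, R=2, W=0
[3] BR needs rd=2 wr=0: ok; after: ALU=0 MUL=1 MEM=2 BR=0, R=0, W=0
[4] ALU needs rd=1 wr=1: FU; after: ALU=0 MUL=1 MEM=2 BR=0, R=0, W=0
[5] MEM needs rd=1 wr=0: RD_PORT; after: ALU=0 MUL=1 MEM=2 BR=0, R=0, W=0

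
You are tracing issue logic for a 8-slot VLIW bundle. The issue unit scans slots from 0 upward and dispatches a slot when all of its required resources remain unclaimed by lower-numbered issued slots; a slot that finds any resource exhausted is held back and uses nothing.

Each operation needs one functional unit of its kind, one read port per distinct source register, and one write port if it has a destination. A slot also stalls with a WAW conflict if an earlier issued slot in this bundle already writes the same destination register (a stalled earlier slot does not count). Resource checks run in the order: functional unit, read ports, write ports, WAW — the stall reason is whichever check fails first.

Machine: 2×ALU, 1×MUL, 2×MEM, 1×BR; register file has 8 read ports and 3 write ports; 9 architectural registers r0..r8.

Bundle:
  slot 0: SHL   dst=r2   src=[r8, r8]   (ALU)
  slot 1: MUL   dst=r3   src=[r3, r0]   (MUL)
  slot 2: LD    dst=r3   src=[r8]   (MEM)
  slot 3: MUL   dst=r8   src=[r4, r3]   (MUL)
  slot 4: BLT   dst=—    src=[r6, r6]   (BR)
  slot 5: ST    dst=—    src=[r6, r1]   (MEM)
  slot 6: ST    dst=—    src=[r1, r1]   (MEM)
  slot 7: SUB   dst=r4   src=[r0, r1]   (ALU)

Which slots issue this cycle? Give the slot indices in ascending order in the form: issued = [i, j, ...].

  0. ALU→r2 ⇒ go  {1A/1Mu/2Ld/1B | 7r 2w}
  1. MUL→r3 ⇒ go  {1A/0Mu/2Ld/1B | 5r 1w}
  2. MEM→r3 ⇒ no(WAW)  {1A/0Mu/2Ld/1B | 5r 1w}
  3. MUL→r8 ⇒ no(FU)  {1A/0Mu/2Ld/1B | 5r 1w}
  4. BR ⇒ go  {1A/0Mu/2Ld/0B | 4r 1w}
  5. MEM ⇒ go  {1A/0Mu/1Ld/0B | 2r 1w}
  6. MEM ⇒ go  {1A/0Mu/0Ld/0B | 1r 1w}
  7. ALU→r4 ⇒ no(RD_PORT)  {1A/0Mu/0Ld/0B | 1r 1w}

issued = [0, 1, 4, 5, 6]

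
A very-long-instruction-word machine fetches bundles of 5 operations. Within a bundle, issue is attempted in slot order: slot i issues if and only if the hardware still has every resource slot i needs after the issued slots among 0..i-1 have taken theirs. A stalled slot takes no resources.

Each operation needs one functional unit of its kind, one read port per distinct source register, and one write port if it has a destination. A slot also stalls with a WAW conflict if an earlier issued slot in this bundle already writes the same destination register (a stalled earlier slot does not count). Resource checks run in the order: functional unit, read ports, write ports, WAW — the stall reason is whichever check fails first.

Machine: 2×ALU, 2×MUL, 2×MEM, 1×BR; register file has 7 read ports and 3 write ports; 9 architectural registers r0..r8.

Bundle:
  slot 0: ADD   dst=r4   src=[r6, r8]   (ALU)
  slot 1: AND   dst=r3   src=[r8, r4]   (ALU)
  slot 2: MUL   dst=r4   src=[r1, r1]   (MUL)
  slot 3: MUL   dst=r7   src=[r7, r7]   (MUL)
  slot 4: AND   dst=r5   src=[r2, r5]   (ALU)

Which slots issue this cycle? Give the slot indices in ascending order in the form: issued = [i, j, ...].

slot 0 (ALU): ISSUE — free A1,Mu2,Ld2,B1 rp5 wp2
slot 1 (ALU): ISSUE — free A0,Mu2,Ld2,B1 rp3 wp1
slot 2 (MUL): stall WAW — free A0,Mu2,Ld2,B1 rp3 wp1
slot 3 (MUL): ISSUE — free A0,Mu1,Ld2,B1 rp2 wp0
slot 4 (ALU): stall FU — free A0,Mu1,Ld2,B1 rp2 wp0

issued = [0, 1, 3]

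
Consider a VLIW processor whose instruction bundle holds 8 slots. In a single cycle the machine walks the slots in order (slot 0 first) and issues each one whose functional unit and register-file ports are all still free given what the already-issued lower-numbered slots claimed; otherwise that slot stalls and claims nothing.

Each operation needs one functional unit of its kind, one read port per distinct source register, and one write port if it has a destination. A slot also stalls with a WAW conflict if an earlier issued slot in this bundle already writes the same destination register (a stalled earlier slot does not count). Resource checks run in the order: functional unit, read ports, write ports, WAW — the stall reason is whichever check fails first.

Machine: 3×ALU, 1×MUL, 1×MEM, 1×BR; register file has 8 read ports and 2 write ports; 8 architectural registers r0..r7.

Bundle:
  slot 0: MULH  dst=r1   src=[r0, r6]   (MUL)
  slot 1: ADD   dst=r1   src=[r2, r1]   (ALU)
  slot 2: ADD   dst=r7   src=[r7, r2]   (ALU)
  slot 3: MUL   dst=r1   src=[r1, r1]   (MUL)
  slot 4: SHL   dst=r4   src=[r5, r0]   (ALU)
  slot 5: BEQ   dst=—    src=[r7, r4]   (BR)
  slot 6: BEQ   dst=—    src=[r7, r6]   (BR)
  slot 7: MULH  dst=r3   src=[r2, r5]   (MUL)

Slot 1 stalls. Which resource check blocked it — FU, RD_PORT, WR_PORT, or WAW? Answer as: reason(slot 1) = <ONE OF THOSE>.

[0] MUL needs rd=2 wr=1: ok; after: ALU=3 MUL=0 MEM=1 BR=1, R=6, W=1
[1] ALU needs rd=2 wr=1: WAW; after: ALU=3 MUL=0 MEM=1 BR=1, R=6, W=1
[2] ALU needs rd=2 wr=1: ok; after: ALU=2 MUL=0 MEM=1 BR=1, R=4, W=0
[3] MUL needs rd=1 wr=1: FU; after: ALU=2 MUL=0 MEM=1 BR=1, R=4, W=0
[4] ALU needs rd=2 wr=1: WR_PORT; after: ALU=2 MUL=0 MEM=1 BR=1, R=4, W=0
[5] BR needs rd=2 wr=0: ok; after: ALU=2 MUL=0 MEM=1 BR=0, R=2, W=0
[6] BR needs rd=2 wr=0: FU; after: ALU=2 MUL=0 MEM=1 BR=0, R=2, W=0
[7] MUL needs rd=2 wr=1: FU; after: ALU=2 MUL=0 MEM=1 BR=0, R=2, W=0

reason(slot 1) = WAW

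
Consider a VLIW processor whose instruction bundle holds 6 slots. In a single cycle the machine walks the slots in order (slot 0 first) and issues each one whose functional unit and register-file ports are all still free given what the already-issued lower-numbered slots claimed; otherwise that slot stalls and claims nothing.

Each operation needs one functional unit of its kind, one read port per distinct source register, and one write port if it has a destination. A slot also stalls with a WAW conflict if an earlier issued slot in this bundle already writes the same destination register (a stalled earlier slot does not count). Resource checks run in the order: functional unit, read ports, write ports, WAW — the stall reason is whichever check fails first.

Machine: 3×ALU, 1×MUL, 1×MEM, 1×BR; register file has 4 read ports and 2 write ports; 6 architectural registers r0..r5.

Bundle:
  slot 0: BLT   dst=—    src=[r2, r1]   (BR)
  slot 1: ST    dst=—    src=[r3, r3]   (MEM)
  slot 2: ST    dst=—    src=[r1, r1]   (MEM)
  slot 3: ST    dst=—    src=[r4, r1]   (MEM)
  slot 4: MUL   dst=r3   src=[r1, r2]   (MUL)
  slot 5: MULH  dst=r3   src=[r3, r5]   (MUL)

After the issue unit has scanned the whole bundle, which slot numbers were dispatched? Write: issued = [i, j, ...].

issued = [0, 1]

slot 0 (BR): ISSUE — free A3,Mu1,Ld1,B0 rp2 wp2
slot 1 (MEM): ISSUE — free A3,Mu1,Ld0,B0 rp1 wp2
slot 2 (MEM): stall FU — free A3,Mu1,Ld0,B0 rp1 wp2
slot 3 (MEM): stall FU — free A3,Mu1,Ld0,B0 rp1 wp2
slot 4 (MUL): stall RD_PORT — free A3,Mu1,Ld0,B0 rp1 wp2
slot 5 (MUL): stall RD_PORT — free A3,Mu1,Ld0,B0 rp1 wp2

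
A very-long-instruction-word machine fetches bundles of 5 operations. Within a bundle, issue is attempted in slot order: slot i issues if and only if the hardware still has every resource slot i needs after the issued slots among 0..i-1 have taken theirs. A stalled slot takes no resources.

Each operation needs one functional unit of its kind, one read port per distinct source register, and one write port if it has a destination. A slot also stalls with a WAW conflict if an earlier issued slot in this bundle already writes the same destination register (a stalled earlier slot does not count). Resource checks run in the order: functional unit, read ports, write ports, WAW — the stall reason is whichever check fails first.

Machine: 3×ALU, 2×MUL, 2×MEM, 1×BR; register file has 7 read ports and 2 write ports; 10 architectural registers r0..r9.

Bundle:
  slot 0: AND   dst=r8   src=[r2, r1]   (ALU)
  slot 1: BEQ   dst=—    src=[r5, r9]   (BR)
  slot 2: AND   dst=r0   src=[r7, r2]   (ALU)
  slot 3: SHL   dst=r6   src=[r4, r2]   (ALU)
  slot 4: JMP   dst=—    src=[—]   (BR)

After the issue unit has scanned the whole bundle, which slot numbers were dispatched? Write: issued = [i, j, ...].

(0) want 1×ALU +2rd +1wr — yes → AL2|MU2|ME2|BR1|rd5|wr1
(1) want 1×BR +2rd +0wr — yes → AL2|MU2|ME2|BR0|rd3|wr1
(2) want 1×ALU +2rd +1wr — yes → AL1|MU2|ME2|BR0|rd1|wr0
(3) want 1×ALU +2rd +1wr — RD_PORT → AL1|MU2|ME2|BR0|rd1|wr0
(4) want 1×BR +0rd +0wr — FU → AL1|MU2|ME2|BR0|rd1|wr0

issued = [0, 1, 2]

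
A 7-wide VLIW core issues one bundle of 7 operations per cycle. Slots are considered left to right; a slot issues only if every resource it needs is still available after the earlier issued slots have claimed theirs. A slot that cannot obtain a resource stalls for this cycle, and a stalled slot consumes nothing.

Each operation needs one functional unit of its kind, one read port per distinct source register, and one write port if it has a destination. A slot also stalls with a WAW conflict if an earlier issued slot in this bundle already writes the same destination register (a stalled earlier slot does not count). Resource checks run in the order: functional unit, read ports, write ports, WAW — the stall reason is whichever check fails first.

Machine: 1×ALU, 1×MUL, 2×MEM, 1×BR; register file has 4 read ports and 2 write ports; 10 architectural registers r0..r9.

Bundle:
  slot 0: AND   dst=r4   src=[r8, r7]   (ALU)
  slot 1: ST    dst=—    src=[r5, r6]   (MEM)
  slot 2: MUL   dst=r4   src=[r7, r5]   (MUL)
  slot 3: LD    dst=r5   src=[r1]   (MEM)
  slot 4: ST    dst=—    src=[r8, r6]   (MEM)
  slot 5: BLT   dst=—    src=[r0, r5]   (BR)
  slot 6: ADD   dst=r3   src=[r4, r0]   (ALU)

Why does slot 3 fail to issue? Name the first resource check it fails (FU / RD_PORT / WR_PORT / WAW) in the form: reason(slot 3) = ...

reason(slot 3) = RD_PORT

slot 0 (ALU): ISSUE — free A0,Mu1,Ld2,B1 rp2 wp1
slot 1 (MEM): ISSUE — free A0,Mu1,Ld1,B1 rp0 wp1
slot 2 (MUL): stall RD_PORT — free A0,Mu1,Ld1,B1 rp0 wp1
slot 3 (MEM): stall RD_PORT — free A0,Mu1,Ld1,B1 rp0 wp1
slot 4 (MEM): stall RD_PORT — free A0,Mu1,Ld1,B1 rp0 wp1
slot 5 (BR): stall RD_PORT — free A0,Mu1,Ld1,B1 rp0 wp1
slot 6 (ALU): stall FU — free A0,Mu1,Ld1,B1 rp0 wp1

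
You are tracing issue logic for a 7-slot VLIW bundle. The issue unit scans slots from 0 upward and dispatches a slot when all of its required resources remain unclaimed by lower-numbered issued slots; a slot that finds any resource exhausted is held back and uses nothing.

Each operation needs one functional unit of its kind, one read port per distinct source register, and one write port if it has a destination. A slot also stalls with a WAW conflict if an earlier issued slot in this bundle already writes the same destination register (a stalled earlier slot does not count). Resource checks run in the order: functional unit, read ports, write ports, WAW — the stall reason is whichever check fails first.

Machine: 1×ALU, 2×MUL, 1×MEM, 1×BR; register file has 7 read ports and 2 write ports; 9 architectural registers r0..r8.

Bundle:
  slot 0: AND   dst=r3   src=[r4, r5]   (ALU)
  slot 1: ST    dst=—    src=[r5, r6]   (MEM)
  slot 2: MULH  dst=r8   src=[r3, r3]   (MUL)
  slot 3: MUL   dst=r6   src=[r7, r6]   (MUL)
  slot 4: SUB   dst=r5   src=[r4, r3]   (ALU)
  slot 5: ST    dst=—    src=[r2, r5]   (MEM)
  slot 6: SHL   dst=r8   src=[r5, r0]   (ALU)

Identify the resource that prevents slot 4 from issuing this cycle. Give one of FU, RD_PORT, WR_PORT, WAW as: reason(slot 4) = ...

reason(slot 4) = FU

(0) want 1×ALU +2rd +1wr — yes → AL0|MU2|ME1|BR1|rd5|wr1
(1) want 1×MEM +2rd +0wr — yes → AL0|MU2|ME0|BR1|rd3|wr1
(2) want 1×MUL +1rd +1wr — yes → AL0|MU1|ME0|BR1|rd2|wr0
(3) want 1×MUL +2rd +1wr — WR_PORT → AL0|MU1|ME0|BR1|rd2|wr0
(4) want 1×ALU +2rd +1wr — FU → AL0|MU1|ME0|BR1|rd2|wr0
(5) want 1×MEM +2rd +0wr — FU → AL0|MU1|ME0|BR1|rd2|wr0
(6) want 1×ALU +2rd +1wr — FU → AL0|MU1|ME0|BR1|rd2|wr0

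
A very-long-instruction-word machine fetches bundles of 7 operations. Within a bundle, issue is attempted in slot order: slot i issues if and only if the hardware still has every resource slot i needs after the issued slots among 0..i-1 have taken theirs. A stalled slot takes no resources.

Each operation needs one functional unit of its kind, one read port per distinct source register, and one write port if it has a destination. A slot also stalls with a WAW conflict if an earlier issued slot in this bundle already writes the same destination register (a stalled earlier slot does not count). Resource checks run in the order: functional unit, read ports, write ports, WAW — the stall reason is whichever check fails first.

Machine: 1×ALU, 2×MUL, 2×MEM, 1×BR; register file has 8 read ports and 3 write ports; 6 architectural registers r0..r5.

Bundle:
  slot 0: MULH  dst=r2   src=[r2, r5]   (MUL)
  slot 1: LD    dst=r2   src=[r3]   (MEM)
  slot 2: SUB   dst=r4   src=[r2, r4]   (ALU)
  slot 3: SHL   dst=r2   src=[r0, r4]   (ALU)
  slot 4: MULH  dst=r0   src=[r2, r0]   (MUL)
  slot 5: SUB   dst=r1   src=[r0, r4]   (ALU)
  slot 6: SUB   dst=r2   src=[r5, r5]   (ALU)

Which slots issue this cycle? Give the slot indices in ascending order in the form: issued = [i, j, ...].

slot 0 (MUL): ISSUE — free A1,Mu1,Ld2,B1 rp6 wp2
slot 1 (MEM): stall WAW — free A1,Mu1,Ld2,B1 rp6 wp2
slot 2 (ALU): ISSUE — free A0,Mu1,Ld2,B1 rp4 wp1
slot 3 (ALU): stall FU — free A0,Mu1,Ld2,B1 rp4 wp1
slot 4 (MUL): ISSUE — free A0,Mu0,Ld2,B1 rp2 wp0
slot 5 (ALU): stall FU — free A0,Mu0,Ld2,B1 rp2 wp0
slot 6 (ALU): stall FU — free A0,Mu0,Ld2,B1 rp2 wp0

issued = [0, 2, 4]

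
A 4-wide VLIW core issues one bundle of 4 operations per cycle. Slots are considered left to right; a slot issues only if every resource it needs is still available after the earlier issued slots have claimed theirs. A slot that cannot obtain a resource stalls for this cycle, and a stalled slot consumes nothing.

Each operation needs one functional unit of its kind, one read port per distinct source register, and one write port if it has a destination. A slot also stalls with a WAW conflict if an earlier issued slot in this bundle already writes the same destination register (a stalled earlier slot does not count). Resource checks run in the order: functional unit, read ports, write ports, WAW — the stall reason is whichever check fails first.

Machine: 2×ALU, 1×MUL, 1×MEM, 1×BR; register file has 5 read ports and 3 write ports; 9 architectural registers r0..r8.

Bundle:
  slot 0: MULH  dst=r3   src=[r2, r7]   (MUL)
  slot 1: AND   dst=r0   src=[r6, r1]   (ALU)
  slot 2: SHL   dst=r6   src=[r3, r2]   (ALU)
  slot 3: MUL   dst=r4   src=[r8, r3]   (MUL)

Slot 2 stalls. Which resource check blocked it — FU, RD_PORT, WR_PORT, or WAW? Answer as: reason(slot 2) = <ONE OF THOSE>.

  0. MUL→r3 ⇒ go  {2A/0Mu/1Ld/1B | 3r 2w}
  1. ALU→r0 ⇒ go  {1A/0Mu/1Ld/1B | 1r 1w}
  2. ALU→r6 ⇒ no(RD_PORT)  {1A/0Mu/1Ld/1B | 1r 1w}
  3. MUL→r4 ⇒ no(FU)  {1A/0Mu/1Ld/1B | 1r 1w}

reason(slot 2) = RD_PORT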